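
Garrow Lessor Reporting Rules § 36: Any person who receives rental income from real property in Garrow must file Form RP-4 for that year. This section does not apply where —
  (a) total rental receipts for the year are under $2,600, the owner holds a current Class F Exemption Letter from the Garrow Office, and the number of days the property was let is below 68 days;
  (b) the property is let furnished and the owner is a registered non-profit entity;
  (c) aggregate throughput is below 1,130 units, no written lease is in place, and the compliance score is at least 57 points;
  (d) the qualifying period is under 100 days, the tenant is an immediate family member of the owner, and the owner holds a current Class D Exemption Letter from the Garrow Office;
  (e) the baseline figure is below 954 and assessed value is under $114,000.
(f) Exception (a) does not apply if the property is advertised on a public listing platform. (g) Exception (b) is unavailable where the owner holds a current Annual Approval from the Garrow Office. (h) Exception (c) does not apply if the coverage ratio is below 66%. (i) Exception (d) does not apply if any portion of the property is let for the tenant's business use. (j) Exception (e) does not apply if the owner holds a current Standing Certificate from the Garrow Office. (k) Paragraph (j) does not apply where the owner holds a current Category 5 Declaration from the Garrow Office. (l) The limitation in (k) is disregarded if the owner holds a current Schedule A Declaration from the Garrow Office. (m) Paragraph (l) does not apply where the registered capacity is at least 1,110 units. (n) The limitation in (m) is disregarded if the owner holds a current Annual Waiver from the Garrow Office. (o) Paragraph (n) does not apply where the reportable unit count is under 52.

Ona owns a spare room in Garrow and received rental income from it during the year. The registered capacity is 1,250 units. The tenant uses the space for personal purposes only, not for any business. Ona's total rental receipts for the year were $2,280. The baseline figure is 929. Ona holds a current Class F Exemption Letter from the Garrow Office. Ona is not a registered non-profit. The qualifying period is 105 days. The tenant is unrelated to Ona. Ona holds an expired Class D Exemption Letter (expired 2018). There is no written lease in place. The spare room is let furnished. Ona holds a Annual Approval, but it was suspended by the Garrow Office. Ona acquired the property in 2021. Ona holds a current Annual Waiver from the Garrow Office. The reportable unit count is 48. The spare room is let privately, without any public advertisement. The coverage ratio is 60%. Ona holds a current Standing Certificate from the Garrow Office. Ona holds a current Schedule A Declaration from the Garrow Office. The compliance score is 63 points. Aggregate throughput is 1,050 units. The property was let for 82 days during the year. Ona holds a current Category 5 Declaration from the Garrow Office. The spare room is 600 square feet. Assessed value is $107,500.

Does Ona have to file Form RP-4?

No — exception (e) applies; Ona is not required to file Form RP-4.

Exception (a) requires that the number of days the property was let is below 68 days; but the number of days the property was let is 82 days, not below 68 days, so (a) is unavailable.
Exception (b) fails — Ona is not a registered non-profit.
All of (c)'s requirements are met (aggregate throughput is 1,050 units, below the 1,130 units limit; there is no written lease; the compliance score is 63 points, meeting the 57 points threshold). But: (h) operates against (c): the coverage ratio is 60%, below the 66% limit. So (c) is unavailable.
Exception (d) fails — the qualifying period is 105 days, not under 100 days.
Exception (e): the baseline figure is 929, below the 954 limit; assessed value is $107,500, under the $114,000 limit — every condition holds. Under paragraphs (j)–(o): (j) would limit (e) — a current Standing Certificate is held — but (k) sets (j) aside: (k) operates against (j): a current Category 5 Declaration is held. (l) operates (a current Schedule A Declaration is held), but yields to (m): (m) applies — the registered capacity is 1,250 units, meeting the 1,110 units threshold. (n) is engaged (a current Annual Waiver is held), but is set aside by (o): (o) operates against (n): the reportable unit count is 48, under the 52 limit. (e) remains available.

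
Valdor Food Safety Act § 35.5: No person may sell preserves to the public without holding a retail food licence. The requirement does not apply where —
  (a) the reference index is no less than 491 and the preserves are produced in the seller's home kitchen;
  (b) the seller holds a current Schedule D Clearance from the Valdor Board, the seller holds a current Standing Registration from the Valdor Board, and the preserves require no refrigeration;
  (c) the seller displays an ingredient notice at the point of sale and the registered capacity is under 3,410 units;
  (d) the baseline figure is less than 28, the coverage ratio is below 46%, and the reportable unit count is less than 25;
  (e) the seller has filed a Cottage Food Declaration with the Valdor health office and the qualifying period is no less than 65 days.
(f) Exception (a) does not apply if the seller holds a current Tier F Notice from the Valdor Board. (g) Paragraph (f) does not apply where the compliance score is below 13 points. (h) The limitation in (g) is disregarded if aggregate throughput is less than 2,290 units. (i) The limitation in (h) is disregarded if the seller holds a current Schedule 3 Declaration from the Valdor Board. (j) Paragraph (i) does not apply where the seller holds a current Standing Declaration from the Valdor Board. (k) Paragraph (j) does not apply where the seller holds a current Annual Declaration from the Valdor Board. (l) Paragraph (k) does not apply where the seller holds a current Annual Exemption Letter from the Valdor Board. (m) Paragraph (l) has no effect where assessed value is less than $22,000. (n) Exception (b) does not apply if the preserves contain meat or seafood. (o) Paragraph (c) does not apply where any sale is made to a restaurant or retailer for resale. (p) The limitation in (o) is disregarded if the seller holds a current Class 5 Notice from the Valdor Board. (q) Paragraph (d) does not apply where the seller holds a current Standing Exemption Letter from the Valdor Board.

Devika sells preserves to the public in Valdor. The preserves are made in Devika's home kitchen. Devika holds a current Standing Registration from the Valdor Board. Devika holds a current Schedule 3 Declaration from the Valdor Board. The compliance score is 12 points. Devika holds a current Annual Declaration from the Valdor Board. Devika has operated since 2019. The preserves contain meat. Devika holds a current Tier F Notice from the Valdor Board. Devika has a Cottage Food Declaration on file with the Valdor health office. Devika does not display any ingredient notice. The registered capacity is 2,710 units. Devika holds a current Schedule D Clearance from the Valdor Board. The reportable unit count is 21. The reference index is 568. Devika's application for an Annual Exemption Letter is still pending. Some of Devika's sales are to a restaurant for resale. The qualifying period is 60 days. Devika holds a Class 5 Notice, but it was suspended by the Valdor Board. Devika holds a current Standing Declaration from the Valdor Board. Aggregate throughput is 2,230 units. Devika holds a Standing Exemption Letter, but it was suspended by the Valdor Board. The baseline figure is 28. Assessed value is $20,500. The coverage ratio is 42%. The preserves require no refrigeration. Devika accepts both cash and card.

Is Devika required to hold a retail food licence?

Exception (a): the reference index is 568, meeting the 491 threshold; the preserves are home-kitchen produced — every condition holds. Considering the limiting provisions: (f) is engaged (a current Tier F Notice is held), but is set aside by (g): (g) operates against (f): the compliance score is 12 points, below the 13 points limit. (h) would limit (g) — aggregate throughput is 2,230 units, less than the 2,290 units limit — but (i) sets (h) aside: (i) operates against (h): a current Schedule 3 Declaration is held. (j) operates (a current Standing Declaration is held), but is overridden by (k): (k) operates against (j): a current Annual Declaration is held. (l) is inapplicable (the Annual Exemption Letter is not current), so (k) stands. (a) remains available.
Exception (b): a current Schedule D Clearance is held; a current Standing Registration is held; the preserves are shelf-stable — every condition holds. But: (n) operates against (b): the preserves contain meat. So (b) is unavailable.
Exception (c) requires that the seller displays an ingredient notice at the point of sale; but no ingredient notice is displayed, so (c) is unavailable.
Exception (d) does not apply: the baseline figure is 28, not less than 28.
Exception (e) fails — the qualifying period is 60 days, short of 65 days.

No — exception (a) applies; Devika is not required to hold a retail food licence.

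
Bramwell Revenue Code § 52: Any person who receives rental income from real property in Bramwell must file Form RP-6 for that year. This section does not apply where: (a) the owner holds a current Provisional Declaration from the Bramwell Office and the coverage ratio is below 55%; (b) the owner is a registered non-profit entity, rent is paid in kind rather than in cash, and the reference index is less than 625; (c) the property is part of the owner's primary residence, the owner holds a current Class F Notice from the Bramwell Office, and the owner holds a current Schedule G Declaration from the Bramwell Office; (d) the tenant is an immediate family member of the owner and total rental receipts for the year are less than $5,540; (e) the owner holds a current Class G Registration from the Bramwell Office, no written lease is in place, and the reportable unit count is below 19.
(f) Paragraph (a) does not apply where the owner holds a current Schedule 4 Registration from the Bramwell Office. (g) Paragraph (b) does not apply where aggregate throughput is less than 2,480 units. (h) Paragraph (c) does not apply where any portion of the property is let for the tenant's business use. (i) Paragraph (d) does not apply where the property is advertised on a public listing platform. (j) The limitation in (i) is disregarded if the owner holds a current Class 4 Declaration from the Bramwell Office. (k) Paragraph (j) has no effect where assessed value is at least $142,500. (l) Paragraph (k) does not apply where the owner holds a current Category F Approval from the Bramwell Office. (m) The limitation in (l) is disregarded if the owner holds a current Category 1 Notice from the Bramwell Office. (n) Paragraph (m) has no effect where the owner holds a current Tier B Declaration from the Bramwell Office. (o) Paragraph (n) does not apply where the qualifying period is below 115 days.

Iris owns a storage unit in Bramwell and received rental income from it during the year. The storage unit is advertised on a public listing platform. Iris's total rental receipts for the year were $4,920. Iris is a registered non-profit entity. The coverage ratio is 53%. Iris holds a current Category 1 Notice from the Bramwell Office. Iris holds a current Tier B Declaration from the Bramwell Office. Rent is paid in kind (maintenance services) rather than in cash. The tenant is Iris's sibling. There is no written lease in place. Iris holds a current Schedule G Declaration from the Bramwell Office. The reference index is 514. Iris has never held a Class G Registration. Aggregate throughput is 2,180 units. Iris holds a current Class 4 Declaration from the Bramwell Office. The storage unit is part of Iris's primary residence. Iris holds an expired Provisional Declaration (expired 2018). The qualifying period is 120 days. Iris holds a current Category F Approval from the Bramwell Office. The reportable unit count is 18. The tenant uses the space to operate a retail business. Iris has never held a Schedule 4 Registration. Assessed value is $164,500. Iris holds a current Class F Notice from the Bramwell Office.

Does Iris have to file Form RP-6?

No — exception (d) applies; Iris is not required to file Form RP-6.

Exception (a) requires that the owner holds a current Provisional Declaration from the Bramwell Office; but no current Provisional Declaration is held, so (a) is unavailable.
All of (b)'s requirements are met (Iris is a registered non-profit; rent is paid in kind; the reference index is 514, less than the 625 limit). However, paragraph (g) must be considered: (g) operates against (b): aggregate throughput is 2,180 units, less than the 2,480 units limit. (b) is therefore removed.
Exception (c): the storage unit is part of the primary residence; a current Class F Notice is held; a current Schedule G Declaration is held — every condition holds. However, paragraph (h) must be considered: (h) is triggered — the space is let for business use. (c) is therefore removed.
All of (d)'s requirements are met (the tenant is an immediate family member; total rental receipts for the year are $4,920, less than the $5,540 limit). Considering the limiting provisions: (i) would limit (d) — the property is publicly advertised — but (j) sets (i) aside: (j) operates against (i): a current Class 4 Declaration is held. (k) is triggered (assessed value is $164,500, meeting the $142,500 threshold), but is set aside by (l): (l) is engaged — a current Category F Approval is held. (m) would limit (l) — a current Category 1 Notice is held — but (n) sets (m) aside: (n) operates against (m): a current Tier B Declaration is held. (o), which would lift (n), is not triggered — the qualifying period is 120 days, not below 115 days. (d) remains available.
Exception (e) requires that the owner holds a current Class G Registration from the Bramwell Office; but no current Class G Registration is held, so (e) is unavailable.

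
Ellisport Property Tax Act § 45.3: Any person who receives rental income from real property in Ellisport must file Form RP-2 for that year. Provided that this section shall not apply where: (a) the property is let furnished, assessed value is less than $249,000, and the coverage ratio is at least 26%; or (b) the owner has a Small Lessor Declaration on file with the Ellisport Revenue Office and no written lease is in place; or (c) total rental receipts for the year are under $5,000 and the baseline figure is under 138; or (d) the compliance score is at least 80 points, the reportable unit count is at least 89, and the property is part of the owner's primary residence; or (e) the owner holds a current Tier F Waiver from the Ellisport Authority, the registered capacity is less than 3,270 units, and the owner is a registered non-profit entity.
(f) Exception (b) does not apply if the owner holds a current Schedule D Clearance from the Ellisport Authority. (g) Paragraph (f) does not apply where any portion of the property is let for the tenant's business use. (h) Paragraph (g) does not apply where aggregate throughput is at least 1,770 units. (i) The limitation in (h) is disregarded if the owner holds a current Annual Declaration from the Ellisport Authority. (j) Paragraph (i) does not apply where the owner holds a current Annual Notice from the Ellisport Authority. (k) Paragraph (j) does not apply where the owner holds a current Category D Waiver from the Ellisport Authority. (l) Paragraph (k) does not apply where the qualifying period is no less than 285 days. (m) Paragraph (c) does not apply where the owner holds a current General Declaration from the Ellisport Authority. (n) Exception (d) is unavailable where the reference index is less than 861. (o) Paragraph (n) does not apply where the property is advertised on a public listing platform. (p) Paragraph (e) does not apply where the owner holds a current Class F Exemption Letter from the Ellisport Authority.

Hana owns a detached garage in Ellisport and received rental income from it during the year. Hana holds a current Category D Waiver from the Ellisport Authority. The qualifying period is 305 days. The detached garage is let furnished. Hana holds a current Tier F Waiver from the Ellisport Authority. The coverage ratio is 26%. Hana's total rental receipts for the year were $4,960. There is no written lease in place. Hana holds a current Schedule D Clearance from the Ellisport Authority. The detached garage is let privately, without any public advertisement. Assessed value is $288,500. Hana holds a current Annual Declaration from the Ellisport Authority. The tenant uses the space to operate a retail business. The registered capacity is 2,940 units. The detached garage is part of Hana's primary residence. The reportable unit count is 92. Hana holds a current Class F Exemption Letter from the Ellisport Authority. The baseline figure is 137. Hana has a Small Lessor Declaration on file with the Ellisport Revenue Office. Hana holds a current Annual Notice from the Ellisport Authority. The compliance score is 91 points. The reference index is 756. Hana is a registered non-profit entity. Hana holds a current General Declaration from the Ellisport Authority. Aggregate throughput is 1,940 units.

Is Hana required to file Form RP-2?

Exception (a) does not apply: assessed value is $288,500, not less than $249,000.
Exception (b) is satisfied on its face — a Small Lessor Declaration is on file; there is no written lease. Turning to paragraphs (f)–(l): (f) operates against (b): a current Schedule D Clearance is held. (g) would limit (f) — the space is let for business use — but (h) sets (g) aside: (h) operates against (g): aggregate throughput is 1,940 units, meeting the 1,770 units threshold. (i) applies (a current Annual Declaration is held), but yields to (j): (j) operates against (i): a current Annual Notice is held. (k) applies (a current Category D Waiver is held), but is overridden by (l): (l) operates against (k): the qualifying period is 305 days, meeting the 285 days threshold. Exception (b) does not apply.
Exception (c) is satisfied on its face — total rental receipts for the year are $4,960, under the $5,000 limit; the baseline figure is 137, under the 138 limit. But applying paragraph (m): (m) operates — a current General Declaration is held. So (c) is unavailable.
All of (d)'s requirements are met (the compliance score is 91 points, meeting the 80 points threshold; the reportable unit count is 92, meeting the 89 threshold; the detached garage is part of the primary residence). But applying paragraphs (n)–(o): (n) is engaged — the reference index is 756, less than the 861 limit. (o), which would lift (n), is not triggered — the property is let privately without advertisement. So (d) is unavailable.
Exception (e): a current Tier F Waiver is held; the registered capacity is 2,940 units, less than the 3,270 units limit; Hana is a registered non-profit — every condition holds. Turning to paragraph (p): (p) is engaged — a current Class F Exemption Letter is held. So (e) is unavailable.
Every exception is unavailable, so the rule governs.

Yes — Hana must file Form RP-2.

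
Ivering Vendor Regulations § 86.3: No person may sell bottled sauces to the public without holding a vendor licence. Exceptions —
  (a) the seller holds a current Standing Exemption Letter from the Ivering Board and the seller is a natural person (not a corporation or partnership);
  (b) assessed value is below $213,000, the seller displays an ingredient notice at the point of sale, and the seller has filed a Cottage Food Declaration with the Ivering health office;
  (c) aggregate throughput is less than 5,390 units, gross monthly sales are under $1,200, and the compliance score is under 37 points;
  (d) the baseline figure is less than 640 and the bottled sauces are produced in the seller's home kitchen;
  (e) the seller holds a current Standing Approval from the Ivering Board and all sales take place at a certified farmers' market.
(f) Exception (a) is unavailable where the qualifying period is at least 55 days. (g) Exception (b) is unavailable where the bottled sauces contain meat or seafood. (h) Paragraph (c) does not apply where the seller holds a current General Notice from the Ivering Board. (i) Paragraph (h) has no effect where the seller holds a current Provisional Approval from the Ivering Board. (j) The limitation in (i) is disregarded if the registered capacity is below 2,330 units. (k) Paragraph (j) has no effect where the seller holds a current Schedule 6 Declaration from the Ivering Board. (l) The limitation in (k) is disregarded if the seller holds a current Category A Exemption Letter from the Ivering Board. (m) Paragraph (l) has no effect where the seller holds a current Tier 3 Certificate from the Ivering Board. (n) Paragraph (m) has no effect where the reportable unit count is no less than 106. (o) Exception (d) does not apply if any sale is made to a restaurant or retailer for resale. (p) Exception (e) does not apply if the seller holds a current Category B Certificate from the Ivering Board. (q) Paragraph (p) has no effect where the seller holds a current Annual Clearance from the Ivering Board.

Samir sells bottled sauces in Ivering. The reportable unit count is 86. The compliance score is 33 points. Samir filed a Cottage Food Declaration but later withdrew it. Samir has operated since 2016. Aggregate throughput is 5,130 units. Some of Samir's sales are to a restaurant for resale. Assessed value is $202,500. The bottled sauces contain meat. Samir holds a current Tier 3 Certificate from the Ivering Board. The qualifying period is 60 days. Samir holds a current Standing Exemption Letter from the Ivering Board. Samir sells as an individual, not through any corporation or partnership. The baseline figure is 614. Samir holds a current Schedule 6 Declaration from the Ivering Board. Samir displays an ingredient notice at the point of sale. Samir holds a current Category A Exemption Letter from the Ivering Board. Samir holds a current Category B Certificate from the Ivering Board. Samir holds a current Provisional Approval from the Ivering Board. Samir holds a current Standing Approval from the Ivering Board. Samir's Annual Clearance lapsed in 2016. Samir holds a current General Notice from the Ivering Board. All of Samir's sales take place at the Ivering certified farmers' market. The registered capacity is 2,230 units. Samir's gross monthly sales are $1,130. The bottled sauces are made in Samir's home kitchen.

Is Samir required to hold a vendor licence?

Exception (a)'s conditions are all satisfied: a current Standing Exemption Letter is held; the seller is a natural person. But applying paragraph (f): (f) operates against (a): the qualifying period is 60 days, meeting the 55 days threshold. Exception (a) does not apply.
Exception (b) fails — the Cottage Food Declaration was withdrawn.
Exception (c): aggregate throughput is 5,130 units, less than the 5,390 units limit; gross monthly sales are $1,130, under the $1,200 limit; the compliance score is 33 points, under the 37 points limit — every condition holds. Under paragraphs (h)–(n): (h) is engaged (a current General Notice is held), but is overridden by (i): (i) is engaged — a current Provisional Approval is held. (j) would limit (i) — the registered capacity is 2,230 units, below the 2,330 units limit — but (k) sets (j) aside: (k) is triggered — a current Schedule 6 Declaration is held. (l) would limit (k) — a current Category A Exemption Letter is held — but (m) sets (l) aside: (m) operates against (l): a current Tier 3 Certificate is held. (n), which would lift (m), is inapplicable — the reportable unit count is 86, short of 106. Exception (c) stands.
Exception (d)'s conditions are all satisfied: the baseline figure is 614, less than the 640 limit; the bottled sauces are home-kitchen produced. However, paragraph (o) must be considered: (o) applies — some sales are to a restaurant for resale. So (d) is unavailable.
Exception (e) is satisfied on its face — a current Standing Approval is held; all sales are at a certified farmers' market. But applying paragraphs (p)–(q): (p) applies — a current Category B Certificate is held. (q) does not operate here (no current Annual Clearance is held), so (p) stands. So (e) is unavailable.

No — exception (c) applies; Samir is not required to hold a vendor licence.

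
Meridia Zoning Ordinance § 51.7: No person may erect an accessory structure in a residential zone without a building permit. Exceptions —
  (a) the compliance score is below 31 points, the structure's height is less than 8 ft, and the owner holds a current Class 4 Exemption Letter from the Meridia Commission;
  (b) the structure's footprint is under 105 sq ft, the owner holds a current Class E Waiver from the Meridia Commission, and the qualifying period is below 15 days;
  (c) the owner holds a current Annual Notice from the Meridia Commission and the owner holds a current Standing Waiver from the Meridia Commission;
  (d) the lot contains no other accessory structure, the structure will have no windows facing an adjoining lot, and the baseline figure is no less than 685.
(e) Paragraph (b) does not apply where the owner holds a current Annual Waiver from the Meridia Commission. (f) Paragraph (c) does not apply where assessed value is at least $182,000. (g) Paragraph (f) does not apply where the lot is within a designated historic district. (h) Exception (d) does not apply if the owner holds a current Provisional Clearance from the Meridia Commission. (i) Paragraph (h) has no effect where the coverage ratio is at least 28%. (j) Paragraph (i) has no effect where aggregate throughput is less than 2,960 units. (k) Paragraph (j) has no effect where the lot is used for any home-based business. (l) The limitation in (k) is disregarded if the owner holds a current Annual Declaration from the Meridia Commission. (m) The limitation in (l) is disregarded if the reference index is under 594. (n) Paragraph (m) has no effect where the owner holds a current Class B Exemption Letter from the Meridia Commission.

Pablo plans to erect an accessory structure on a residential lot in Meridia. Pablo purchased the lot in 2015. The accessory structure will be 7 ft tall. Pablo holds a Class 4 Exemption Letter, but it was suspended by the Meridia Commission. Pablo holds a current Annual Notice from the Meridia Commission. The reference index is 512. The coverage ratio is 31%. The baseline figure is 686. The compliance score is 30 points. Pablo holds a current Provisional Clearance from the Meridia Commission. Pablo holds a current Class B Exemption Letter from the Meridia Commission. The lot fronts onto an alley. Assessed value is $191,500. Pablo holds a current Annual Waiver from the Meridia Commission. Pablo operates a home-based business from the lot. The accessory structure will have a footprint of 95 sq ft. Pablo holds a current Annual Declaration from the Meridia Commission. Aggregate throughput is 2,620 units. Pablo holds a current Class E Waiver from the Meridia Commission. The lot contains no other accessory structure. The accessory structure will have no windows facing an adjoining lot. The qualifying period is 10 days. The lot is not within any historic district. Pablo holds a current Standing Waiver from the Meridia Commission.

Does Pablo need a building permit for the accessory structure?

Yes — Pablo must obtain a building permit.

Exception (a) fails — no current Class 4 Exemption Letter is held.
Exception (b): the structure's footprint is 95 sq ft, under the 105 sq ft limit; a current Class E Waiver is held; the qualifying period is 10 days, below the 15 days limit — every condition holds. Turning to paragraph (e): (e) applies — a current Annual Waiver is held. So (b) is unavailable.
Exception (c) is satisfied on its face — a current Annual Notice is held; a current Standing Waiver is held. Turning to paragraphs (f)–(g): (f) applies — assessed value is $191,500, meeting the $182,000 threshold. (g) is inapplicable (the lot is not in a historic district), so (f) stands. Exception (c) does not apply.
All of (d)'s requirements are met (the lot has no other accessory structure; no windows face an adjoining lot; the baseline figure is 686, meeting the 685 threshold). However, paragraphs (h)–(n) must be considered: (h) operates against (d): a current Provisional Clearance is held. (i) would limit (h) — the coverage ratio is 31%, meeting the 28% threshold — but (j) sets (i) aside: (j) operates against (i): aggregate throughput is 2,620 units, less than the 2,960 units limit. (k) is triggered (a home-based business operates on the lot), but is overridden by (l): (l) is engaged — a current Annual Declaration is held. (m) would limit (l) — the reference index is 512, under the 594 limit — but (n) sets (m) aside: (n) operates against (m): a current Class B Exemption Letter is held. (d) is therefore removed.
No exception applies. The general rule governs.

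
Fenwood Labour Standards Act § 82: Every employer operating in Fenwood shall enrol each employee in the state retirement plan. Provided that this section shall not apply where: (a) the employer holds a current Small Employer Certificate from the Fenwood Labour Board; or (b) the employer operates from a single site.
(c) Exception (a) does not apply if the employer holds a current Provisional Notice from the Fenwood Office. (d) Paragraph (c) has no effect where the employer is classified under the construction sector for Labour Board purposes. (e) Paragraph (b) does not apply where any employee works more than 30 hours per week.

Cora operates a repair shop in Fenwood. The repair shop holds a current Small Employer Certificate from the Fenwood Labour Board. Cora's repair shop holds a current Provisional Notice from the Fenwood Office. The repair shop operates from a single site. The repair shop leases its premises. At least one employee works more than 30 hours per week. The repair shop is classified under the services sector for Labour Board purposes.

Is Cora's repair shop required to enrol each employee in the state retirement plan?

Exception (a) is satisfied on its face — a current Small Employer Certificate is held. However, paragraphs (c)–(d) must be considered: (c) operates against (a): a current Provisional Notice is held. (d), which would lift (c), is not triggered — the repair shop is classified under the services sector. (a) is therefore removed.
All of (b)'s requirements are met (the employer operates from a single site). However, paragraph (e) must be considered: (e) operates — at least one employee exceeds 30 hours/week. (b) is therefore removed.
No exception is made out. Cora's repair shop falls within the general rule.

Yes — Cora's repair shop must enrol each employee in the state retirement plan.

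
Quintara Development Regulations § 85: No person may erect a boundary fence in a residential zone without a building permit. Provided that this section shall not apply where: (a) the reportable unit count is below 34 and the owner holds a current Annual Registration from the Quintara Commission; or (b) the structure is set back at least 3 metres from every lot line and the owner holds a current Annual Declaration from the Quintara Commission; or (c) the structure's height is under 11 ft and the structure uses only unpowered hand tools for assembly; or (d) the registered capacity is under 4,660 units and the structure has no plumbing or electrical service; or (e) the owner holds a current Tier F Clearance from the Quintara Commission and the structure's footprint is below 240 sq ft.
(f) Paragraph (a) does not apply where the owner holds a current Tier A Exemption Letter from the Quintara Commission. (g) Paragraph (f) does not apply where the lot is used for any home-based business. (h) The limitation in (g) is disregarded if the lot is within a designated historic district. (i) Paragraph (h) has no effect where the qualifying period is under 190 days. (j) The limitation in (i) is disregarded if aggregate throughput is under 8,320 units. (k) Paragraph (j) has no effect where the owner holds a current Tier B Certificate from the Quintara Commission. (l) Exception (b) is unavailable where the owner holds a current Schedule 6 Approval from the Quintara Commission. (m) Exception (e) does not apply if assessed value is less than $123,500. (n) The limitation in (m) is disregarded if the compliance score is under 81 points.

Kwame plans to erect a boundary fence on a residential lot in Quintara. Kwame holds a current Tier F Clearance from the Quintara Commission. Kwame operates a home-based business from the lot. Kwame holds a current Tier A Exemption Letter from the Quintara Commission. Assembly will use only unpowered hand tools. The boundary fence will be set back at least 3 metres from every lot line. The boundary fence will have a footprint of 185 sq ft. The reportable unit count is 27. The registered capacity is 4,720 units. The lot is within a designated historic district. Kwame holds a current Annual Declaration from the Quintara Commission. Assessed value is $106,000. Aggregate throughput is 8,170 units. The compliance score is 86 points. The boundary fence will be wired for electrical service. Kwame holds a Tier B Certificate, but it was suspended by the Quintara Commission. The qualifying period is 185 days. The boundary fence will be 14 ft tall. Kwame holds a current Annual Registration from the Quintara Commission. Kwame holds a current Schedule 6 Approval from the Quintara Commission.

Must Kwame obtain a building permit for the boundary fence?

Exception (a)'s conditions are all satisfied: the reportable unit count is 27, below the 34 limit; a current Annual Registration is held. Turning to paragraphs (f)–(k): (f) operates against (a): a current Tier A Exemption Letter is held. (g) is triggered (a home-based business operates on the lot), but is displaced by (h): (h) is engaged — the lot is in a historic district. (i) would limit (h) — the qualifying period is 185 days, under the 190 days limit — but (j) sets (i) aside: (j) operates against (i): aggregate throughput is 8,170 units, under the 8,320 units limit. (k) is not engaged (the Tier B Certificate is not current), so (j) stands. (a) is therefore removed.
Exception (b) is satisfied on its face — the setback is at least 3 m on every side; a current Annual Declaration is held. But: (l) operates against (b): a current Schedule 6 Approval is held. So (b) is unavailable.
Exception (c) requires that the structure's height is under 11 ft; but the structure's height is 14 ft, not under 11 ft, so (c) is unavailable.
Exception (d) fails — the registered capacity is 4,720 units, not under 4,660 units.
Exception (e)'s conditions are all satisfied: a current Tier F Clearance is held; the structure's footprint is 185 sq ft, below the 240 sq ft limit. However, paragraphs (m)–(n) must be considered: (m) operates — assessed value is $106,000, less than the $123,500 limit. (n), which would lift (m), is not engaged — the compliance score is 86 points, not under 81 points. (e) is therefore removed.
No exception displaces § 85.

Yes — Kwame must obtain a building permit.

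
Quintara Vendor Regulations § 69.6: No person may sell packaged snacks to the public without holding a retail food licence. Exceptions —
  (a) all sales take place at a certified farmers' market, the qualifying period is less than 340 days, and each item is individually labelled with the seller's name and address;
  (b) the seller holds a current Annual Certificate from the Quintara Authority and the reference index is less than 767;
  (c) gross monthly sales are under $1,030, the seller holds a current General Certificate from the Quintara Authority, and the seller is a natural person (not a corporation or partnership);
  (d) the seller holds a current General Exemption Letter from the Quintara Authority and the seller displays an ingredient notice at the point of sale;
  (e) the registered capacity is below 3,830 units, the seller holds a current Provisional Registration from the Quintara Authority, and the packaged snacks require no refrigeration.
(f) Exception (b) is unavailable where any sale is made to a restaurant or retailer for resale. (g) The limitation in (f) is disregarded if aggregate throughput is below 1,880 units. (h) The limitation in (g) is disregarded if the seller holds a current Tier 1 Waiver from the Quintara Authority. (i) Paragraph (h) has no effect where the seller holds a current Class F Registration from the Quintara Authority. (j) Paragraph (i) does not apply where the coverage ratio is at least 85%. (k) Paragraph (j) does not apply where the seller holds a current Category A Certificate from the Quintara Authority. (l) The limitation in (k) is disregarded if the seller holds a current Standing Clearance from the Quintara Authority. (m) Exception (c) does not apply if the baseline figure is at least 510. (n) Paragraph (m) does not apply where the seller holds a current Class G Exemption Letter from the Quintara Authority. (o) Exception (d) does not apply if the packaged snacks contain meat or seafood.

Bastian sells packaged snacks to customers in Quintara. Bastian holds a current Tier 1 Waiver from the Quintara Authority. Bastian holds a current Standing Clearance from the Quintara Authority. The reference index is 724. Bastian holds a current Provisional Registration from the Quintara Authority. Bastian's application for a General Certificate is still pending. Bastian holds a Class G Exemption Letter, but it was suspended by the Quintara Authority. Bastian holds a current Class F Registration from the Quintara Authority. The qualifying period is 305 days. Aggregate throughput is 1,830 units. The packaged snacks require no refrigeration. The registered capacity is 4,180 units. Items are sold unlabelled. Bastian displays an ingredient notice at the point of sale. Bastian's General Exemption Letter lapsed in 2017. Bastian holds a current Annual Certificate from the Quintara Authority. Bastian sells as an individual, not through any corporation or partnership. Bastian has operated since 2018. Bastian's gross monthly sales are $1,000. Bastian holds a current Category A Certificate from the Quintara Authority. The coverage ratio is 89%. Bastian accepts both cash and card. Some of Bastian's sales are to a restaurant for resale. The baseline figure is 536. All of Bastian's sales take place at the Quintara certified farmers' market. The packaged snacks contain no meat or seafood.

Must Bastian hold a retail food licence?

Yes — Bastian must hold a retail food licence.

Exception (a) requires that each item is individually labelled with the seller's name and address; but items are sold unlabelled, so (a) is unavailable.
Exception (b)'s conditions are all satisfied: a current Annual Certificate is held; the reference index is 724, less than the 767 limit. But: (f) operates — some sales are to a restaurant for resale. (g) operates (aggregate throughput is 1,830 units, below the 1,880 units limit), but is displaced by (h): (h) is triggered — a current Tier 1 Waiver is held. (i) is engaged (a current Class F Registration is held), but is set aside by (j): (j) is triggered — the coverage ratio is 89%, meeting the 85% threshold. (k) is engaged (a current Category A Certificate is held), but is overridden by (l): (l) operates against (k): a current Standing Clearance is held. (b) is therefore removed.
Exception (c) requires that the seller holds a current General Certificate from the Quintara Authority; but the General Certificate is not current, so (c) is unavailable.
Exception (d) fails — the General Exemption Letter is not current.
Exception (e) does not apply: the registered capacity is 4,180 units, not below 3,830 units.
No exception applies. The general rule governs.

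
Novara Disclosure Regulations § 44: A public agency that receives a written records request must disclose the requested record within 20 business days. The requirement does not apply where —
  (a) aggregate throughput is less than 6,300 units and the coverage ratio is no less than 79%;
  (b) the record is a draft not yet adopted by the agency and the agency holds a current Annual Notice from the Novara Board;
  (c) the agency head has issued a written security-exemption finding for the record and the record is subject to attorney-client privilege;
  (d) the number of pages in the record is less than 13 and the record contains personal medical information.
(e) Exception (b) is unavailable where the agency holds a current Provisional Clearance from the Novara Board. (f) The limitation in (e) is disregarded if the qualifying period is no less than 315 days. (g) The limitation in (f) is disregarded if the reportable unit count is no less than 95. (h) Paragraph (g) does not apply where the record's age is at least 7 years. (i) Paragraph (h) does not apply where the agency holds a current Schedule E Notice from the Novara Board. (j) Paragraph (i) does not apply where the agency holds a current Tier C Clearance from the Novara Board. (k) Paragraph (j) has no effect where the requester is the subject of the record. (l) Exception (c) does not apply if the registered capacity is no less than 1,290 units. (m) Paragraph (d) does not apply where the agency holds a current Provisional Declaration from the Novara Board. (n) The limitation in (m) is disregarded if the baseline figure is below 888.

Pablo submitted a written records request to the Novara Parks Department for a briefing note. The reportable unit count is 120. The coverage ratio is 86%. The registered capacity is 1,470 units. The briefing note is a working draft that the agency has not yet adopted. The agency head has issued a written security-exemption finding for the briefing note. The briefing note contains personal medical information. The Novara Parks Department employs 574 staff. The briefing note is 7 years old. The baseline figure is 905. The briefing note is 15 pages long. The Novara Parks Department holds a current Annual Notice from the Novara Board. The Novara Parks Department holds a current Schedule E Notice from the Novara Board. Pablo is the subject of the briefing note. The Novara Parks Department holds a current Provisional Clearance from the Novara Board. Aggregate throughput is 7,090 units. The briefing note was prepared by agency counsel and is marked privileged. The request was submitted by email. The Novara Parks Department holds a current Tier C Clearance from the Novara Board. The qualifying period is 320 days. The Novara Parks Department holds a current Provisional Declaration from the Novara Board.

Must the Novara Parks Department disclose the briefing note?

Yes — the Novara Parks Department must disclose the briefing note.

Exception (a) does not apply: aggregate throughput is 7,090 units, not less than 6,300 units.
Exception (b) is satisfied on its face — the briefing note is an unadopted draft; a current Annual Notice is held. But: (e) operates against (b): a current Provisional Clearance is held. (f) would limit (e) — the qualifying period is 320 days, meeting the 315 days threshold — but (g) sets (f) aside: (g) operates against (f): the reportable unit count is 120, meeting the 95 threshold. (h) is triggered (the record's age is 7 years, meeting the 7 years threshold), but is displaced by (i): (i) is triggered — a current Schedule E Notice is held. (j) is engaged (a current Tier C Clearance is held), but is overridden by (k): (k) operates against (j): Pablo is the subject of the briefing note. Exception (b) does not apply.
Exception (c)'s conditions are all satisfied: a written security-exemption finding has been issued; the briefing note is privileged. But applying paragraph (l): (l) operates — the registered capacity is 1,470 units, meeting the 1,290 units threshold. So (c) is unavailable.
Exception (d) does not apply: the number of pages in the record is 15, not less than 13.
No exception applies. The general rule governs.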